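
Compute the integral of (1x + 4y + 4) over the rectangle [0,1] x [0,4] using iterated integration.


By Fubini, integrate in x first, then y.
Step 1: Fix y, integrate over x in [0,1]:
  integral(1x + 4y + 4, x=0..1)
  = 1*(1^2 - 0^2)/2 + (4y + 4)*(1 - 0)
  = 0.5 + (4y + 4)*1
  = 0.5 + 4y + 4
  = 4.5 + 4y
Step 2: Integrate over y in [0,4]:
  integral(4.5 + 4y, y=0..4)
  = 4.5*4 + 4*(4^2 - 0^2)/2
  = 18 + 32
  = 50


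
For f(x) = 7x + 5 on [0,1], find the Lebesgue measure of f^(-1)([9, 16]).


f^(-1)([9, 16]) = {x : 9 <= 7x + 5 <= 16}
Solving: (9 - 5)/7 <= x <= (16 - 5)/7
= [0.571429, 1.571429]
Intersecting with [0,1]: [0.571429, 1]
Measure = 1 - 0.571429 = 0.428571


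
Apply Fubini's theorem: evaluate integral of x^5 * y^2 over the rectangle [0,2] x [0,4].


By Fubini's theorem, the double integral factors as a product of single integrals:
Step 1: integral_0^2 x^5 dx = [x^6/6] from 0 to 2
     = 2^6/6 = 10.666667
Step 2: integral_0^4 y^2 dy = [y^3/3] from 0 to 4
     = 4^3/3 = 21.333333
Step 3: Double integral = 10.666667 * 21.333333 = 227.555556


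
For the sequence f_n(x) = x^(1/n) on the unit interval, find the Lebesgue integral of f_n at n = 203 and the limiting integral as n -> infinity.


At n = 203: f_203(x) = x^(1/203).
Step 1: integral(x^(1/203), 0, 1) = [x^(1/203+1) / (1/203+1)] from 0 to 1
     = 1 / (1/203 + 1) = 1 / ((203+1)/203) = 203/(203+1)
     = 203/204 = 0.995098
Step 2: As n -> infinity, f_n(x) = x^(1/n) -> 1 for x in (0,1], and f_n is increasing in n.
By MCT, lim_n integral(f_n) = integral(lim_n f_n) = integral(1, 0, 1) = 1.
Step 3: Verify convergence: 203/204 = 0.995098 -> 1


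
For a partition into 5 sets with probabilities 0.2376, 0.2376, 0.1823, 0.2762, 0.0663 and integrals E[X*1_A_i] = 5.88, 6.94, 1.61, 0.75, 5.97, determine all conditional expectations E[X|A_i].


For each cell A_i: E[X|A_i] = E[X*1_A_i] / P(A_i)
Step 1: E[X|A_1] = 5.88 / 0.2376 = 24.747475
Step 2: E[X|A_2] = 6.94 / 0.2376 = 29.208754
Step 3: E[X|A_3] = 1.61 / 0.1823 = 8.831596
Step 4: E[X|A_4] = 0.75 / 0.2762 = 2.715424
Step 5: E[X|A_5] = 5.97 / 0.0663 = 90.045249
Verification: E[X] = sum E[X*1_A_i] = 5.88 + 6.94 + 1.61 + 0.75 + 5.97 = 21.15


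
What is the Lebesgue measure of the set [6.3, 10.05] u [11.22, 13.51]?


For pairwise disjoint intervals, m(union) = sum of lengths.
= (10.05 - 6.3) + (13.51 - 11.22)
= 3.75 + 2.29
= 6.04


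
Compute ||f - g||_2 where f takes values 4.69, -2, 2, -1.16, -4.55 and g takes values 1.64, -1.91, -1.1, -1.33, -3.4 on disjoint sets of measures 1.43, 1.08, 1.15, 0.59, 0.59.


Step 1: Compute differences f_i - g_i:
  4.69 - 1.64 = 3.05
  -2 - -1.91 = -0.09
  2 - -1.1 = 3.1
  -1.16 - -1.33 = 0.17
  -4.55 - -3.4 = -1.15
Step 2: Compute |diff|^2 * measure for each set:
  |3.05|^2 * 1.43 = 9.3025 * 1.43 = 13.302575
  |-0.09|^2 * 1.08 = 0.0081 * 1.08 = 0.008748
  |3.1|^2 * 1.15 = 9.61 * 1.15 = 11.0515
  |0.17|^2 * 0.59 = 0.0289 * 0.59 = 0.017051
  |-1.15|^2 * 0.59 = 1.3225 * 0.59 = 0.780275
Step 3: Sum = 25.160149
Step 4: ||f-g||_2 = (25.160149)^(1/2) = 5.015989


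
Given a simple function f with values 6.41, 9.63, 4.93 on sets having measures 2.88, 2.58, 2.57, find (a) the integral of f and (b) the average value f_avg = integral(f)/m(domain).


Step 1: Integral = sum(value_i * measure_i)
= 6.41*2.88 + 9.63*2.58 + 4.93*2.57
= 18.4608 + 24.8454 + 12.6701
= 55.9763
Step 2: Total measure of domain = 2.88 + 2.58 + 2.57 = 8.03
Step 3: Average value = 55.9763 / 8.03 = 6.970897


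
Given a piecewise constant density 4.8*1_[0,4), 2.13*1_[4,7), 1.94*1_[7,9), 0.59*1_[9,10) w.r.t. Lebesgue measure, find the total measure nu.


Integrate each piece of the Radon-Nikodym derivative:
Step 1: integral_0^4 4.8 dx = 4.8*(4-0) = 4.8*4 = 19.2
Step 2: integral_4^7 2.13 dx = 2.13*(7-4) = 2.13*3 = 6.39
Step 3: integral_7^9 1.94 dx = 1.94*(9-7) = 1.94*2 = 3.88
Step 4: integral_9^10 0.59 dx = 0.59*(10-9) = 0.59*1 = 0.59
Total: 19.2 + 6.39 + 3.88 + 0.59 = 30.06


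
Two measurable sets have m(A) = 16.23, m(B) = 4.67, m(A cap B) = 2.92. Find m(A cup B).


By inclusion-exclusion: m(A u B) = m(A) + m(B) - m(A n B)
= 16.23 + 4.67 - 2.92
= 17.98


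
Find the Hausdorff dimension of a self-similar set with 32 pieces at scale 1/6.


For a self-similar set with N copies scaled by 1/r:
dim_H = log(N)/log(r) = log(32)/log(6)
= 3.465736/1.791759
= 1.934264


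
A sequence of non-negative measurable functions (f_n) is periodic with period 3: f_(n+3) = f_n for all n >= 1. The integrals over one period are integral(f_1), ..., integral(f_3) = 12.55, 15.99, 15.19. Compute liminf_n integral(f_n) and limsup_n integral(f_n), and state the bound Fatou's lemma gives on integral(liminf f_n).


The sequence (integral(f_n)) is periodic with period 3, repeating the values 12.55, 15.99, 15.19 indefinitely.
Step 1: For a periodic sequence, every tail (a_m, a_(m+1), ...) contains all 3 period values infinitely often.
Step 2: Hence inf of every tail = min of the period values = min(12.55, 15.99, 15.19) = 12.55.
        liminf_n integral(f_n) = sup over m of (inf of tail from m) = 12.55.
Step 3: Similarly sup of every tail = max of the period values = 15.99.
        limsup_n integral(f_n) = 15.99.
Step 4: Fatou's lemma: integral(liminf_n f_n) <= liminf_n integral(f_n) = 12.55.
        So the integral of the pointwise liminf is at most 12.55.


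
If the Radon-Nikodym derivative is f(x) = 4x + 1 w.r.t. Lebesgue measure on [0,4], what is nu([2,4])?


nu(A) = integral_A (dnu/dmu) dmu = integral_2^4 (4x + 1) dx
Step 1: Antiderivative F(x) = (4/2)x^2 + 1x
Step 2: F(4) = (4/2)*4^2 + 1*4 = 32 + 4 = 36
Step 3: F(2) = (4/2)*2^2 + 1*2 = 8 + 2 = 10
Step 4: nu([2,4]) = F(4) - F(2) = 36 - 10 = 26


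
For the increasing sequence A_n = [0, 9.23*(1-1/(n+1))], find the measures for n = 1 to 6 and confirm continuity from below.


By continuity of measure from below: if A_n increases to A, then m(A_n) -> m(A).
Here A = [0, 9.23], so m(A) = 9.23
Step 1: a_1 = 9.23*(1 - 1/2) = 4.615, m(A_1) = 4.615
Step 2: a_2 = 9.23*(1 - 1/3) = 6.1533, m(A_2) = 6.1533
Step 3: a_3 = 9.23*(1 - 1/4) = 6.9225, m(A_3) = 6.9225
Step 4: a_4 = 9.23*(1 - 1/5) = 7.384, m(A_4) = 7.384
Step 5: a_5 = 9.23*(1 - 1/6) = 7.6917, m(A_5) = 7.6917
Step 6: a_6 = 9.23*(1 - 1/7) = 7.9114, m(A_6) = 7.9114
Limit: m(A_n) -> m([0,9.23]) = 9.23


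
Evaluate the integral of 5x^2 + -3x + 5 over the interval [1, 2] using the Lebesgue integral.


The Lebesgue integral of a Riemann-integrable function agrees with the Riemann integral.
Antiderivative F(x) = (5/3)x^3 + (-3/2)x^2 + 5x
F(2) = (5/3)*2^3 + (-3/2)*2^2 + 5*2
     = (5/3)*8 + (-3/2)*4 + 5*2
     = 13.333333 + -6 + 10
     = 17.333333
F(1) = 5.166667
Integral = F(2) - F(1) = 17.333333 - 5.166667 = 12.166667


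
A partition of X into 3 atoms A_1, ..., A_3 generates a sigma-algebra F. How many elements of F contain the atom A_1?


Each element of F is a union of some subset S of the 3 atoms.
The element contains A_1 iff A_1 is in S.
So we count subsets S of {A_1,...,A_3} with A_1 in S: choose freely among the other 2 atoms.
Count = 2^(3-1) = 2^2 = 4.


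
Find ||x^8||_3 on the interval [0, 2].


Step 1: ||f||_3 = (integral_0^2 |x^8|^3 dx)^(1/3)
     = (integral_0^2 x^24 dx)^(1/3)
Step 2: integral_0^2 x^24 dx = [x^25/(25)] from 0 to 2 = 2^25/25
     = 33554432/25 = 1.342177e+06
Step 3: ||f||_3 = (1.342177e+06)^(1/3) = 110.307056


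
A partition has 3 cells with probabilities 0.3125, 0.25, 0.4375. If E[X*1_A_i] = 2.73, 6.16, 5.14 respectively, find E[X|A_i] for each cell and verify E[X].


For each cell A_i: E[X|A_i] = E[X*1_A_i] / P(A_i)
Step 1: E[X|A_1] = 2.73 / 0.3125 = 8.736
Step 2: E[X|A_2] = 6.16 / 0.25 = 24.64
Step 3: E[X|A_3] = 5.14 / 0.4375 = 11.748571
Verification: E[X] = sum E[X*1_A_i] = 2.73 + 6.16 + 5.14 = 14.03


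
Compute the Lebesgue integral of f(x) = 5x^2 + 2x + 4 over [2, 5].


The Lebesgue integral of a Riemann-integrable function agrees with the Riemann integral.
Antiderivative F(x) = (5/3)x^3 + (2/2)x^2 + 4x
F(5) = (5/3)*5^3 + (2/2)*5^2 + 4*5
     = (5/3)*125 + (2/2)*25 + 4*5
     = 208.333333 + 25 + 20
     = 253.333333
F(2) = 25.333333
Integral = F(5) - F(2) = 253.333333 - 25.333333 = 228


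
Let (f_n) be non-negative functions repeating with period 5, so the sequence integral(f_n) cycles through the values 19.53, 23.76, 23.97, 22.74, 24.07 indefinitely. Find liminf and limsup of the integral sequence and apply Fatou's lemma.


The sequence (integral(f_n)) is periodic with period 5, repeating the values 19.53, 23.76, 23.97, 22.74, 24.07 indefinitely.
Step 1: For a periodic sequence, every tail (a_m, a_(m+1), ...) contains all 5 period values infinitely often.
Step 2: Hence inf of every tail = min of the period values = min(19.53, 23.76, 23.97, 22.74, 24.07) = 19.53.
        liminf_n integral(f_n) = sup over m of (inf of tail from m) = 19.53.
Step 3: Similarly sup of every tail = max of the period values = 24.07.
        limsup_n integral(f_n) = 24.07.
Step 4: Fatou's lemma: integral(liminf_n f_n) <= liminf_n integral(f_n) = 19.53.
        So the integral of the pointwise liminf is at most 19.53.


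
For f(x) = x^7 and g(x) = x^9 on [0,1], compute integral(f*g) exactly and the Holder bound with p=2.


Step 1: Exact integral of f*g = integral(x^16, 0, 1) = 1/17
     = 0.058824
Step 2: Holder bound with p=2, q=2:
  ||f||_p = (integral x^14 dx)^(1/2) = (1/15)^(1/2) = 0.258199
  ||g||_q = (integral x^18 dx)^(1/2) = (1/19)^(1/2) = 0.229416
Step 3: Holder bound = ||f||_p * ||g||_q = 0.258199 * 0.229416 = 0.059235
Verification: 0.058824 <= 0.059235 (Holder holds)


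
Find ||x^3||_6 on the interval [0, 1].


Step 1: ||f||_6 = (integral_0^1 |x^3|^6 dx)^(1/6)
     = (integral_0^1 x^18 dx)^(1/6)
Step 2: integral_0^1 x^18 dx = [x^19/(19)] from 0 to 1 = 1^19/19
     = 1/19 = 0.052632
Step 3: ||f||_6 = (0.052632)^(1/6) = 0.612173


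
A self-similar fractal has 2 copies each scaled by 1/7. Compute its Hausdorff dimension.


For a self-similar set with N copies scaled by 1/r:
dim_H = log(N)/log(r) = log(2)/log(7)
= 0.693147/1.94591
= 0.356207


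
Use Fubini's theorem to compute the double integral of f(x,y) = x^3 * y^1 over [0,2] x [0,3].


By Fubini's theorem, the double integral factors as a product of single integrals:
Step 1: integral_0^2 x^3 dx = [x^4/4] from 0 to 2
     = 2^4/4 = 4
Step 2: integral_0^3 y^1 dy = [y^2/2] from 0 to 3
     = 3^2/2 = 4.5
Step 3: Double integral = 4 * 4.5 = 18


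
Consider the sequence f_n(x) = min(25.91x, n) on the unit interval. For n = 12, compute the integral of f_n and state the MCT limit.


f(x) = 25.91x on [0,1]; f_n(x) = min(25.91x, n). At n = 12:
Step 1: f(x) reaches 12 at x = 12/25.91 = 0.463142
Step 2: integral(f_12) = integral(25.91x, 0, 0.463142) + integral(12, 0.463142, 1)
       = 25.91*0.463142^2/2 + 12*(1 - 0.463142)
       = 2.77885 + 6.4423
       = 9.22115
Step 3: As n -> infinity, f_n increases to f, so by MCT integral(f_n) -> integral(f) = 25.91/2 = 12.955.
Convergence: integral(f_12) = 9.22115 -> 12.955 as n -> infinity


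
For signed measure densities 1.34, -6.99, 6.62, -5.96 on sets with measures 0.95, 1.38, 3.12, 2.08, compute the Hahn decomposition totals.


Step 1: Compute signed measure on each set:
  Set 1: 1.34 * 0.95 = 1.273
  Set 2: -6.99 * 1.38 = -9.6462
  Set 3: 6.62 * 3.12 = 20.6544
  Set 4: -5.96 * 2.08 = -12.3968
Step 2: Total signed measure = (1.273) + (-9.6462) + (20.6544) + (-12.3968)
     = -0.1156
Step 3: Positive part mu+(X) = sum of positive contributions = 21.9274
Step 4: Negative part mu-(X) = |sum of negative contributions| = 22.043


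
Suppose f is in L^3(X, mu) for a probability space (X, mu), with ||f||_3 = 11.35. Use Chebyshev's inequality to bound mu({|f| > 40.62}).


Chebyshev/Markov inequality: mu(|f| > eps) <= (||f||_p / eps)^p
Step 1: ||f||_3 / eps = 11.35 / 40.62 = 0.279419
Step 2: Raise to power p = 3:
  (0.279419)^3 = 0.021816
Step 3: Therefore mu(|f| > 40.62) <= 0.021816


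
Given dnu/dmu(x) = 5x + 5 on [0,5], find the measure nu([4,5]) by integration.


nu(A) = integral_A (dnu/dmu) dmu = integral_4^5 (5x + 5) dx
Step 1: Antiderivative F(x) = (5/2)x^2 + 5x
Step 2: F(5) = (5/2)*5^2 + 5*5 = 62.5 + 25 = 87.5
Step 3: F(4) = (5/2)*4^2 + 5*4 = 40 + 20 = 60
Step 4: nu([4,5]) = F(5) - F(4) = 87.5 - 60 = 27.5


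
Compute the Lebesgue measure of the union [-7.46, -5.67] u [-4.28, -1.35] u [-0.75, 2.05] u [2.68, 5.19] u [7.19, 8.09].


For pairwise disjoint intervals, m(union) = sum of lengths.
= (-5.67 - -7.46) + (-1.35 - -4.28) + (2.05 - -0.75) + (5.19 - 2.68) + (8.09 - 7.19)
= 1.79 + 2.93 + 2.8 + 2.51 + 0.9
= 10.93


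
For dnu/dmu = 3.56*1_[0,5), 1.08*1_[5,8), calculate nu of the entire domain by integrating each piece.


Integrate each piece of the Radon-Nikodym derivative:
Step 1: integral_0^5 3.56 dx = 3.56*(5-0) = 3.56*5 = 17.8
Step 2: integral_5^8 1.08 dx = 1.08*(8-5) = 1.08*3 = 3.24
Total: 17.8 + 3.24 = 21.04


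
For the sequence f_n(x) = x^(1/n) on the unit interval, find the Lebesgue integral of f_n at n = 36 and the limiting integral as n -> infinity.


At n = 36: f_36(x) = x^(1/36).
Step 1: integral(x^(1/36), 0, 1) = [x^(1/36+1) / (1/36+1)] from 0 to 1
     = 1 / (1/36 + 1) = 1 / ((36+1)/36) = 36/(36+1)
     = 36/37 = 0.972973
Step 2: As n -> infinity, f_n(x) = x^(1/n) -> 1 for x in (0,1], and f_n is increasing in n.
By MCT, lim_n integral(f_n) = integral(lim_n f_n) = integral(1, 0, 1) = 1.
Step 3: Verify convergence: 36/37 = 0.972973 -> 1


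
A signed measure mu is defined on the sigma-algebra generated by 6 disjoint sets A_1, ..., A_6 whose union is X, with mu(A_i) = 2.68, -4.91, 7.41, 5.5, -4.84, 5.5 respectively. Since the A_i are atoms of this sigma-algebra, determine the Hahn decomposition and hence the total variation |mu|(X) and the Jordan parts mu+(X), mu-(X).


Step 1: Every measurable set is a union of atoms (the cells / points), so a Hahn decomposition is
  obtained by grouping atoms by sign: P = union of atoms with mu > 0, N = union of the remaining atoms.
  Atoms in P (indices): 1, 3, 4, 6;  atoms in N (indices): 2, 5
  Positive values: 2.68, 7.41, 5.5, 5.5
  Negative values: -4.91, -4.84
Step 2: mu+(X) = mu(P) = sum of positive atom values = 21.09
Step 3: mu-(X) = -mu(N) = sum of |negative atom values| = 9.75
Step 4: |mu|(X) = mu+(X) + mu-(X) = 21.09 + 9.75 = 30.84


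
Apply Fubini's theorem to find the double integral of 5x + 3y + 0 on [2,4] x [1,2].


By Fubini, integrate in x first, then y.
Step 1: Fix y, integrate over x in [2,4]:
  integral(5x + 3y + 0, x=2..4)
  = 5*(4^2 - 2^2)/2 + (3y + 0)*(4 - 2)
  = 30 + (3y + 0)*2
  = 30 + 6y + 0
  = 30 + 6y
Step 2: Integrate over y in [1,2]:
  integral(30 + 6y, y=1..2)
  = 30*1 + 6*(2^2 - 1^2)/2
  = 30 + 9
  = 39


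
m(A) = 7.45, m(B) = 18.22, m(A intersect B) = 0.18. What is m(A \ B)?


m(A \ B) = m(A) - m(A n B)
= 7.45 - 0.18
= 7.27


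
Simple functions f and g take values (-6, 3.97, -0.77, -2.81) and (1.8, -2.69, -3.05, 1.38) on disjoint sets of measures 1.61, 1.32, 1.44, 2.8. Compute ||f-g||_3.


Step 1: Compute differences f_i - g_i:
  -6 - 1.8 = -7.8
  3.97 - -2.69 = 6.66
  -0.77 - -3.05 = 2.28
  -2.81 - 1.38 = -4.19
Step 2: Compute |diff|^3 * measure for each set:
  |-7.8|^3 * 1.61 = 474.552 * 1.61 = 764.02872
  |6.66|^3 * 1.32 = 295.408296 * 1.32 = 389.938951
  |2.28|^3 * 1.44 = 11.852352 * 1.44 = 17.067387
  |-4.19|^3 * 2.8 = 73.560059 * 2.8 = 205.968165
Step 3: Sum = 1377.003223
Step 4: ||f-g||_3 = (1377.003223)^(1/3) = 11.125298


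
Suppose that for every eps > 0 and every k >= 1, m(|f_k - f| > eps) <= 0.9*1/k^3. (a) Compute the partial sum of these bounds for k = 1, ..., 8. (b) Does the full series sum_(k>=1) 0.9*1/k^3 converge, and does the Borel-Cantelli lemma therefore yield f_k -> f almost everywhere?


Step 1: List the terms 0.9*1/k^3 for k = 1 to 8:
  k=1: 0.9
  k=2: 0.1125
  k=3: 0.033333
  k=4: 0.014063
  k=5: 0.0072
  k=6: 0.004167
  k=7: 0.002624
  k=8: 0.001758
Step 2: Partial sum = 0.9 + 0.1125 + 0.033333 + 0.014063 + 0.0072 + 0.004167 + 0.002624 + 0.001758
     = 1.075644
Step 3: The full series sum_(k>=1) 0.9*1/k^3 converges (p-series with p = 3 > 1; a constant multiple of a convergent series converges).
Step 4: Fix eps > 0. Since sum_k m(|f_k - f| > eps) < infinity, the Borel-Cantelli lemma gives
        m(limsup_k {|f_k - f| > eps}) = 0, i.e. for a.e. x, |f_k(x) - f(x)| <= eps for all large k.
        Applying this with eps = 1/j for j = 1, 2, ... and intersecting the countably many full-measure sets,
        for a.e. x we get limsup_k |f_k(x) - f(x)| <= 1/j for every j, hence f_k -> f almost everywhere.
Conclusion: series converges; Borel-Cantelli yields f_k -> f a.e.


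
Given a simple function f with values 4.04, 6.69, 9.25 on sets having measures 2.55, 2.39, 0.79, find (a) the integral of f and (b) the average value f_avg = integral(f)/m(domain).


Step 1: Integral = sum(value_i * measure_i)
= 4.04*2.55 + 6.69*2.39 + 9.25*0.79
= 10.302 + 15.9891 + 7.3075
= 33.5986
Step 2: Total measure of domain = 2.55 + 2.39 + 0.79 = 5.73
Step 3: Average value = 33.5986 / 5.73 = 5.86363


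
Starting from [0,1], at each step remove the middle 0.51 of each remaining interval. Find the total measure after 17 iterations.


Step 1: At each step, fraction remaining = 1 - 0.51 = 0.49
Step 2: After 17 steps, measure = (0.49)^17
Result = 5.411696e-06


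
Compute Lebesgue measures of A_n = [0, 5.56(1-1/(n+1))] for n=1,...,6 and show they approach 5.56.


By continuity of measure from below: if A_n increases to A, then m(A_n) -> m(A).
Here A = [0, 5.56], so m(A) = 5.56
Step 1: a_1 = 5.56*(1 - 1/2) = 2.78, m(A_1) = 2.78
Step 2: a_2 = 5.56*(1 - 1/3) = 3.7067, m(A_2) = 3.7067
Step 3: a_3 = 5.56*(1 - 1/4) = 4.17, m(A_3) = 4.17
Step 4: a_4 = 5.56*(1 - 1/5) = 4.448, m(A_4) = 4.448
Step 5: a_5 = 5.56*(1 - 1/6) = 4.6333, m(A_5) = 4.6333
Step 6: a_6 = 5.56*(1 - 1/7) = 4.7657, m(A_6) = 4.7657
Limit: m(A_n) -> m([0,5.56]) = 5.56


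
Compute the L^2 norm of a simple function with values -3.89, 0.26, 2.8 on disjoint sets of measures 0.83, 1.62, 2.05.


Step 1: Compute |f_i|^2 for each value:
  |-3.89|^2 = 15.1321
  |0.26|^2 = 0.0676
  |2.8|^2 = 7.84
Step 2: Multiply by measures and sum:
  15.1321 * 0.83 = 12.559643
  0.0676 * 1.62 = 0.109512
  7.84 * 2.05 = 16.072
Sum = 12.559643 + 0.109512 + 16.072 = 28.741155
Step 3: Take the p-th root:
||f||_2 = (28.741155)^(1/2) = 5.361078


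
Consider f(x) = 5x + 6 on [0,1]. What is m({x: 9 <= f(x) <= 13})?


f^(-1)([9, 13]) = {x : 9 <= 5x + 6 <= 13}
Solving: (9 - 6)/5 <= x <= (13 - 6)/5
= [0.6, 1.4]
Intersecting with [0,1]: [0.6, 1]
Measure = 1 - 0.6 = 0.4


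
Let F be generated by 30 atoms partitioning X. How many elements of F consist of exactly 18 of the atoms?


Each element of F is a union of some subset of the 30 atoms.
Elements that are unions of exactly 18 atoms correspond to 18-element subsets of the 30 atoms.
Count = C(30, 18) = 30! / (18! * 12!) = 86493225.


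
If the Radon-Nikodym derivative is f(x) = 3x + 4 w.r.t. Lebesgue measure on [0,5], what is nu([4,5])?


nu(A) = integral_A (dnu/dmu) dmu = integral_4^5 (3x + 4) dx
Step 1: Antiderivative F(x) = (3/2)x^2 + 4x
Step 2: F(5) = (3/2)*5^2 + 4*5 = 37.5 + 20 = 57.5
Step 3: F(4) = (3/2)*4^2 + 4*4 = 24 + 16 = 40
Step 4: nu([4,5]) = F(5) - F(4) = 57.5 - 40 = 17.5


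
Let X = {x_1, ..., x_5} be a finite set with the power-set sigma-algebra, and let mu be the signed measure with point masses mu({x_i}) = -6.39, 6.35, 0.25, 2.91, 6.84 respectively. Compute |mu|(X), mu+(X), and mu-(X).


Step 1: Every measurable set is a union of atoms (the cells / points), so a Hahn decomposition is
  obtained by grouping atoms by sign: P = union of atoms with mu > 0, N = union of the remaining atoms.
  Atoms in P (indices): 2, 3, 4, 5;  atoms in N (indices): 1
  Positive values: 6.35, 0.25, 2.91, 6.84
  Negative values: -6.39
Step 2: mu+(X) = mu(P) = sum of positive atom values = 16.35
Step 3: mu-(X) = -mu(N) = sum of |negative atom values| = 6.39
Step 4: |mu|(X) = mu+(X) + mu-(X) = 16.35 + 6.39 = 22.74


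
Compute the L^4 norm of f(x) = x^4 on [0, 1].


Step 1: ||f||_4 = (integral_0^1 |x^4|^4 dx)^(1/4)
     = (integral_0^1 x^16 dx)^(1/4)
Step 2: integral_0^1 x^16 dx = [x^17/(17)] from 0 to 1 = 1^17/17
     = 1/17 = 0.058824
Step 3: ||f||_4 = (0.058824)^(1/4) = 0.492479


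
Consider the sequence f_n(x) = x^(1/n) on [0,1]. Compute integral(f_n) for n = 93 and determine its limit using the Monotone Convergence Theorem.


At n = 93: f_93(x) = x^(1/93).
Step 1: integral(x^(1/93), 0, 1) = [x^(1/93+1) / (1/93+1)] from 0 to 1
     = 1 / (1/93 + 1) = 1 / ((93+1)/93) = 93/(93+1)
     = 93/94 = 0.989362
Step 2: As n -> infinity, f_n(x) = x^(1/n) -> 1 for x in (0,1], and f_n is increasing in n.
By MCT, lim_n integral(f_n) = integral(lim_n f_n) = integral(1, 0, 1) = 1.
Step 3: Verify convergence: 93/94 = 0.989362 -> 1


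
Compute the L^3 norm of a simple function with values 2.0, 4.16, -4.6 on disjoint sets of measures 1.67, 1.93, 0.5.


Step 1: Compute |f_i|^3 for each value:
  |2.0|^3 = 8
  |4.16|^3 = 71.991296
  |-4.6|^3 = 97.336
Step 2: Multiply by measures and sum:
  8 * 1.67 = 13.36
  71.991296 * 1.93 = 138.943201
  97.336 * 0.5 = 48.668
Sum = 13.36 + 138.943201 + 48.668 = 200.971201
Step 3: Take the p-th root:
||f||_3 = (200.971201)^(1/3) = 5.857486


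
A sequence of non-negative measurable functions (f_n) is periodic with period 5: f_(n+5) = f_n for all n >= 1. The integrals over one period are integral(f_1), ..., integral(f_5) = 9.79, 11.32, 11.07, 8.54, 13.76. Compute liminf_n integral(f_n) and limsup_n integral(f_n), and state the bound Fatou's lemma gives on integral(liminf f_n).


The sequence (integral(f_n)) is periodic with period 5, repeating the values 9.79, 11.32, 11.07, 8.54, 13.76 indefinitely.
Step 1: For a periodic sequence, every tail (a_m, a_(m+1), ...) contains all 5 period values infinitely often.
Step 2: Hence inf of every tail = min of the period values = min(9.79, 11.32, 11.07, 8.54, 13.76) = 8.54.
        liminf_n integral(f_n) = sup over m of (inf of tail from m) = 8.54.
Step 3: Similarly sup of every tail = max of the period values = 13.76.
        limsup_n integral(f_n) = 13.76.
Step 4: Fatou's lemma: integral(liminf_n f_n) <= liminf_n integral(f_n) = 8.54.
        So the integral of the pointwise liminf is at most 8.54.


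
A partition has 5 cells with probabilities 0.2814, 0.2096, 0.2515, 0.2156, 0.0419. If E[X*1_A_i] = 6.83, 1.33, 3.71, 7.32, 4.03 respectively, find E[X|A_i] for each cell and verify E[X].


For each cell A_i: E[X|A_i] = E[X*1_A_i] / P(A_i)
Step 1: E[X|A_1] = 6.83 / 0.2814 = 24.2715
Step 2: E[X|A_2] = 1.33 / 0.2096 = 6.34542
Step 3: E[X|A_3] = 3.71 / 0.2515 = 14.751491
Step 4: E[X|A_4] = 7.32 / 0.2156 = 33.951763
Step 5: E[X|A_5] = 4.03 / 0.0419 = 96.181384
Verification: E[X] = sum E[X*1_A_i] = 6.83 + 1.33 + 3.71 + 7.32 + 4.03 = 23.22


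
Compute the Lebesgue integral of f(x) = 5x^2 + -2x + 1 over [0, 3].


The Lebesgue integral of a Riemann-integrable function agrees with the Riemann integral.
Antiderivative F(x) = (5/3)x^3 + (-2/2)x^2 + 1x
F(3) = (5/3)*3^3 + (-2/2)*3^2 + 1*3
     = (5/3)*27 + (-2/2)*9 + 1*3
     = 45 + -9 + 3
     = 39
F(0) = 0.0
Integral = F(3) - F(0) = 39 - 0.0 = 39


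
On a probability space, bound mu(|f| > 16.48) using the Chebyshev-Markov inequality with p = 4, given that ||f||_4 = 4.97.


Chebyshev/Markov inequality: mu(|f| > eps) <= (||f||_p / eps)^p
Step 1: ||f||_4 / eps = 4.97 / 16.48 = 0.301578
Step 2: Raise to power p = 4:
  (0.301578)^4 = 0.008272
Step 3: Therefore mu(|f| > 16.48) <= 0.008272


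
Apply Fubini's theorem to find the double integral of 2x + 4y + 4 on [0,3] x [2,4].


By Fubini, integrate in x first, then y.
Step 1: Fix y, integrate over x in [0,3]:
  integral(2x + 4y + 4, x=0..3)
  = 2*(3^2 - 0^2)/2 + (4y + 4)*(3 - 0)
  = 9 + (4y + 4)*3
  = 9 + 12y + 12
  = 21 + 12y
Step 2: Integrate over y in [2,4]:
  integral(21 + 12y, y=2..4)
  = 21*2 + 12*(4^2 - 2^2)/2
  = 42 + 72
  = 114


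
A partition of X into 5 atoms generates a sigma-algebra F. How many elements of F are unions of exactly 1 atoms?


Each element of F is a union of some subset of the 5 atoms.
Elements that are unions of exactly 1 atoms correspond to 1-element subsets of the 5 atoms.
Count = C(5, 1) = 5! / (1! * 4!) = 5.


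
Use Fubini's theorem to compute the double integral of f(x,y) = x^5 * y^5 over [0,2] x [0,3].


By Fubini's theorem, the double integral factors as a product of single integrals:
Step 1: integral_0^2 x^5 dx = [x^6/6] from 0 to 2
     = 2^6/6 = 10.666667
Step 2: integral_0^3 y^5 dy = [y^6/6] from 0 to 3
     = 3^6/6 = 121.5
Step 3: Double integral = 10.666667 * 121.5 = 1296


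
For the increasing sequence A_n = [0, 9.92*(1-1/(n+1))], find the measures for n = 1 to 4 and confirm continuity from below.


By continuity of measure from below: if A_n increases to A, then m(A_n) -> m(A).
Here A = [0, 9.92], so m(A) = 9.92
Step 1: a_1 = 9.92*(1 - 1/2) = 4.96, m(A_1) = 4.96
Step 2: a_2 = 9.92*(1 - 1/3) = 6.6133, m(A_2) = 6.6133
Step 3: a_3 = 9.92*(1 - 1/4) = 7.44, m(A_3) = 7.44
Step 4: a_4 = 9.92*(1 - 1/5) = 7.936, m(A_4) = 7.936
Limit: m(A_n) -> m([0,9.92]) = 9.92


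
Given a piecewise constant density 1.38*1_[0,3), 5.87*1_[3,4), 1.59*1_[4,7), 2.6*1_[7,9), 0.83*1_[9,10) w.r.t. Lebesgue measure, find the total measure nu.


Integrate each piece of the Radon-Nikodym derivative:
Step 1: integral_0^3 1.38 dx = 1.38*(3-0) = 1.38*3 = 4.14
Step 2: integral_3^4 5.87 dx = 5.87*(4-3) = 5.87*1 = 5.87
Step 3: integral_4^7 1.59 dx = 1.59*(7-4) = 1.59*3 = 4.77
Step 4: integral_7^9 2.6 dx = 2.6*(9-7) = 2.6*2 = 5.2
Step 5: integral_9^10 0.83 dx = 0.83*(10-9) = 0.83*1 = 0.83
Total: 4.14 + 5.87 + 4.77 + 5.2 + 0.83 = 20.81


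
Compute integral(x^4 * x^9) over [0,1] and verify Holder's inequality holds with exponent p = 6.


Step 1: Exact integral of f*g = integral(x^13, 0, 1) = 1/14
     = 0.071429
Step 2: Holder bound with p=6, q=1.2:
  ||f||_p = (integral x^24 dx)^(1/6) = (1/25)^(1/6) = 0.584804
  ||g||_q = (integral x^10.8 dx)^(1/1.2) = (1/11.8)^(1/1.2) = 0.127869
Step 3: Holder bound = ||f||_p * ||g||_q = 0.584804 * 0.127869 = 0.074778
Verification: 0.071429 <= 0.074778 (Holder holds)


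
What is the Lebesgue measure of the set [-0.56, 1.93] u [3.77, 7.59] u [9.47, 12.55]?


For pairwise disjoint intervals, m(union) = sum of lengths.
= (1.93 - -0.56) + (7.59 - 3.77) + (12.55 - 9.47)
= 2.49 + 3.82 + 3.08
= 9.39


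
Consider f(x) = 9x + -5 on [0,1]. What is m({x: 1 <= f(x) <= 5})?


f^(-1)([1, 5]) = {x : 1 <= 9x + -5 <= 5}
Solving: (1 - -5)/9 <= x <= (5 - -5)/9
= [0.666667, 1.111111]
Intersecting with [0,1]: [0.666667, 1]
Measure = 1 - 0.666667 = 0.333333


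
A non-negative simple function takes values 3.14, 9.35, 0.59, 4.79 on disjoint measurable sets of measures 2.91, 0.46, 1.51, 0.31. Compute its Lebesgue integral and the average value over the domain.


Step 1: Integral = sum(value_i * measure_i)
= 3.14*2.91 + 9.35*0.46 + 0.59*1.51 + 4.79*0.31
= 9.1374 + 4.301 + 0.8909 + 1.4849
= 15.8142
Step 2: Total measure of domain = 2.91 + 0.46 + 1.51 + 0.31 = 5.19
Step 3: Average value = 15.8142 / 5.19 = 3.047052


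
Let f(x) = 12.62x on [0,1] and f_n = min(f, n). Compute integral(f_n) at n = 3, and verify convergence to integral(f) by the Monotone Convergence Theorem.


f(x) = 12.62x on [0,1]; f_n(x) = min(12.62x, n). At n = 3:
Step 1: f(x) reaches 3 at x = 3/12.62 = 0.237718
Step 2: integral(f_3) = integral(12.62x, 0, 0.237718) + integral(3, 0.237718, 1)
       = 12.62*0.237718^2/2 + 3*(1 - 0.237718)
       = 0.356577 + 2.286846
       = 2.643423
Step 3: As n -> infinity, f_n increases to f, so by MCT integral(f_n) -> integral(f) = 12.62/2 = 6.31.
Convergence: integral(f_3) = 2.643423 -> 6.31 as n -> infinity


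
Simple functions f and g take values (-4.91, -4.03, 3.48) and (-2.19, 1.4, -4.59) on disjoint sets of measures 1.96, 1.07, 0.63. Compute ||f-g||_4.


Step 1: Compute differences f_i - g_i:
  -4.91 - -2.19 = -2.72
  -4.03 - 1.4 = -5.43
  3.48 - -4.59 = 8.07
Step 2: Compute |diff|^4 * measure for each set:
  |-2.72|^4 * 1.96 = 54.736323 * 1.96 = 107.283192
  |-5.43|^4 * 1.07 = 869.359328 * 1.07 = 930.214481
  |8.07|^4 * 0.63 = 4241.2526 * 0.63 = 2671.989138
Step 3: Sum = 3709.486811
Step 4: ||f-g||_4 = (3709.486811)^(1/4) = 7.804201


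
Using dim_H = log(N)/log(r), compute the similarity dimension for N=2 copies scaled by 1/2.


For a self-similar set with N copies scaled by 1/r:
dim_H = log(N)/log(r) = log(2)/log(2)
= 0.693147/0.693147
= 1


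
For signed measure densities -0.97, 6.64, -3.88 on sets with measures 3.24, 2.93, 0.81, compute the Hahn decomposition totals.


Step 1: Compute signed measure on each set:
  Set 1: -0.97 * 3.24 = -3.1428
  Set 2: 6.64 * 2.93 = 19.4552
  Set 3: -3.88 * 0.81 = -3.1428
Step 2: Total signed measure = (-3.1428) + (19.4552) + (-3.1428)
     = 13.1696
Step 3: Positive part mu+(X) = sum of positive contributions = 19.4552
Step 4: Negative part mu-(X) = |sum of negative contributions| = 6.2856


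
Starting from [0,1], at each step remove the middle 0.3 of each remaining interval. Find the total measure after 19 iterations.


Step 1: At each step, fraction remaining = 1 - 0.3 = 0.7
Step 2: After 19 steps, measure = (0.7)^19
Result = 0.00114


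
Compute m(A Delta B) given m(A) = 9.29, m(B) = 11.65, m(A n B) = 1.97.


m(A Delta B) = m(A) + m(B) - 2*m(A n B)
= 9.29 + 11.65 - 2*1.97
= 9.29 + 11.65 - 3.94
= 17


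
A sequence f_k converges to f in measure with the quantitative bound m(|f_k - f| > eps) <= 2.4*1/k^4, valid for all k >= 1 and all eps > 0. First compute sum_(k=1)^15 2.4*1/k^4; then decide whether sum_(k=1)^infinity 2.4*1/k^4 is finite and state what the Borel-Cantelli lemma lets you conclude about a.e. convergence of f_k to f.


Step 1: List the terms 2.4*1/k^4 for k = 1 to 15:
  k=1: 2.4
  k=2: 0.15
  k=3: 0.02963
  k=4: 0.009375
  k=5: 0.00384
  k=6: 0.001852
  k=7: 9.995835e-04
  k=8: 5.859375e-04
  k=9: 3.657979e-04
  k=10: 2.400000e-04
  k=11: 1.639232e-04
  k=12: 1.157407e-04
  k=13: 8.403067e-05
  k=14: 6.247397e-05
  k=15: 4.740741e-05
Step 2: Partial sum = 2.4 + 0.15 + 0.02963 + 0.009375 + 0.00384 + 0.001852 + 9.995835e-04 + 5.859375e-04 + 3.657979e-04 + 2.400000e-04 + 1.639232e-04 + 1.157407e-04 + 8.403067e-05 + 6.247397e-05 + 4.740741e-05
     = 2.597361
Step 3: The full series sum_(k>=1) 2.4*1/k^4 converges (p-series with p = 4 > 1; a constant multiple of a convergent series converges).
Step 4: Fix eps > 0. Since sum_k m(|f_k - f| > eps) < infinity, the Borel-Cantelli lemma gives
        m(limsup_k {|f_k - f| > eps}) = 0, i.e. for a.e. x, |f_k(x) - f(x)| <= eps for all large k.
        Applying this with eps = 1/j for j = 1, 2, ... and intersecting the countably many full-measure sets,
        for a.e. x we get limsup_k |f_k(x) - f(x)| <= 1/j for every j, hence f_k -> f almost everywhere.
Conclusion: series converges; Borel-Cantelli yields f_k -> f a.e.


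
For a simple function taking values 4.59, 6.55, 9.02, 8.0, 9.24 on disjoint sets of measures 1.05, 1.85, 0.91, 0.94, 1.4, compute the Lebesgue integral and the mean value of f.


Step 1: Integral = sum(value_i * measure_i)
= 4.59*1.05 + 6.55*1.85 + 9.02*0.91 + 8.0*0.94 + 9.24*1.4
= 4.8195 + 12.1175 + 8.2082 + 7.52 + 12.936
= 45.6012
Step 2: Total measure of domain = 1.05 + 1.85 + 0.91 + 0.94 + 1.4 = 6.15
Step 3: Average value = 45.6012 / 6.15 = 7.414829


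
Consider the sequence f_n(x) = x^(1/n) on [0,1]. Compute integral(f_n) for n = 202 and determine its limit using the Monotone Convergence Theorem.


At n = 202: f_202(x) = x^(1/202).
Step 1: integral(x^(1/202), 0, 1) = [x^(1/202+1) / (1/202+1)] from 0 to 1
     = 1 / (1/202 + 1) = 1 / ((202+1)/202) = 202/(202+1)
     = 202/203 = 0.995074
Step 2: As n -> infinity, f_n(x) = x^(1/n) -> 1 for x in (0,1], and f_n is increasing in n.
By MCT, lim_n integral(f_n) = integral(lim_n f_n) = integral(1, 0, 1) = 1.
Step 3: Verify convergence: 202/203 = 0.995074 -> 1


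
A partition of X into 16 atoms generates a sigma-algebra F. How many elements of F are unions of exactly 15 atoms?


Each element of F is a union of some subset of the 16 atoms.
Elements that are unions of exactly 15 atoms correspond to 15-element subsets of the 16 atoms.
Count = C(16, 15) = 16! / (15! * 1!) = 16.


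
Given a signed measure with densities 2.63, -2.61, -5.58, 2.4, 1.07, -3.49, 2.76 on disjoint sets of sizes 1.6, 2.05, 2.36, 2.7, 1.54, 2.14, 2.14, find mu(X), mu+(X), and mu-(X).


Step 1: Compute signed measure on each set:
  Set 1: 2.63 * 1.6 = 4.208
  Set 2: -2.61 * 2.05 = -5.3505
  Set 3: -5.58 * 2.36 = -13.1688
  Set 4: 2.4 * 2.7 = 6.48
  Set 5: 1.07 * 1.54 = 1.6478
  Set 6: -3.49 * 2.14 = -7.4686
  Set 7: 2.76 * 2.14 = 5.9064
Step 2: Total signed measure = (4.208) + (-5.3505) + (-13.1688) + (6.48) + (1.6478) + (-7.4686) + (5.9064)
     = -7.7457
Step 3: Positive part mu+(X) = sum of positive contributions = 18.2422
Step 4: Negative part mu-(X) = |sum of negative contributions| = 25.9879


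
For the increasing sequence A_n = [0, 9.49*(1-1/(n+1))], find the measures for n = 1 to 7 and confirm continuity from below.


By continuity of measure from below: if A_n increases to A, then m(A_n) -> m(A).
Here A = [0, 9.49], so m(A) = 9.49
Step 1: a_1 = 9.49*(1 - 1/2) = 4.745, m(A_1) = 4.745
Step 2: a_2 = 9.49*(1 - 1/3) = 6.3267, m(A_2) = 6.3267
Step 3: a_3 = 9.49*(1 - 1/4) = 7.1175, m(A_3) = 7.1175
Step 4: a_4 = 9.49*(1 - 1/5) = 7.592, m(A_4) = 7.592
Step 5: a_5 = 9.49*(1 - 1/6) = 7.9083, m(A_5) = 7.9083
Step 6: a_6 = 9.49*(1 - 1/7) = 8.1343, m(A_6) = 8.1343
Step 7: a_7 = 9.49*(1 - 1/8) = 8.3038, m(A_7) = 8.3038
Limit: m(A_n) -> m([0,9.49]) = 9.49


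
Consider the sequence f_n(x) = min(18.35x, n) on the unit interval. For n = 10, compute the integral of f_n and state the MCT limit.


f(x) = 18.35x on [0,1]; f_n(x) = min(18.35x, n). At n = 10:
Step 1: f(x) reaches 10 at x = 10/18.35 = 0.544959
Step 2: integral(f_10) = integral(18.35x, 0, 0.544959) + integral(10, 0.544959, 1)
       = 18.35*0.544959^2/2 + 10*(1 - 0.544959)
       = 2.724796 + 4.550409
       = 7.275204
Step 3: As n -> infinity, f_n increases to f, so by MCT integral(f_n) -> integral(f) = 18.35/2 = 9.175.
Convergence: integral(f_10) = 7.275204 -> 9.175 as n -> infinity


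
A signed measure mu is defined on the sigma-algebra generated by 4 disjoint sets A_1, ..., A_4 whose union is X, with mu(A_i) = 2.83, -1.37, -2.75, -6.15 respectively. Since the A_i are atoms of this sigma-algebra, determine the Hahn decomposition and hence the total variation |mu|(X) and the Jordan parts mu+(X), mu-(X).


Step 1: Every measurable set is a union of atoms (the cells / points), so a Hahn decomposition is
  obtained by grouping atoms by sign: P = union of atoms with mu > 0, N = union of the remaining atoms.
  Atoms in P (indices): 1;  atoms in N (indices): 2, 3, 4
  Positive values: 2.83
  Negative values: -1.37, -2.75, -6.15
Step 2: mu+(X) = mu(P) = sum of positive atom values = 2.83
Step 3: mu-(X) = -mu(N) = sum of |negative atom values| = 10.27
Step 4: |mu|(X) = mu+(X) + mu-(X) = 2.83 + 10.27 = 13.1


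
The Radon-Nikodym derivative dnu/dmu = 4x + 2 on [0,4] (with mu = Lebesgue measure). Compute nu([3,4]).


nu(A) = integral_A (dnu/dmu) dmu = integral_3^4 (4x + 2) dx
Step 1: Antiderivative F(x) = (4/2)x^2 + 2x
Step 2: F(4) = (4/2)*4^2 + 2*4 = 32 + 8 = 40
Step 3: F(3) = (4/2)*3^2 + 2*3 = 18 + 6 = 24
Step 4: nu([3,4]) = F(4) - F(3) = 40 - 24 = 16


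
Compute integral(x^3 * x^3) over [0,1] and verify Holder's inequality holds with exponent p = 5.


Step 1: Exact integral of f*g = integral(x^6, 0, 1) = 1/7
     = 0.142857
Step 2: Holder bound with p=5, q=1.25:
  ||f||_p = (integral x^15 dx)^(1/5) = (1/16)^(1/5) = 0.574349
  ||g||_q = (integral x^3.75 dx)^(1/1.25) = (1/4.75)^(1/1.25) = 0.287505
Step 3: Holder bound = ||f||_p * ||g||_q = 0.574349 * 0.287505 = 0.165128
Verification: 0.142857 <= 0.165128 (Holder holds)


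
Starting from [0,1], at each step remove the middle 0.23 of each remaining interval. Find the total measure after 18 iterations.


Step 1: At each step, fraction remaining = 1 - 0.23 = 0.77
Step 2: After 18 steps, measure = (0.77)^18
Result = 0.009054


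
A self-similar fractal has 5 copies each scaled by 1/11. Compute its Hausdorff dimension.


For a self-similar set with N copies scaled by 1/r:
dim_H = log(N)/log(r) = log(5)/log(11)
= 1.609438/2.397895
= 0.671188


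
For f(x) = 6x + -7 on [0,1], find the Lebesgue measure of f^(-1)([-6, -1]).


f^(-1)([-6, -1]) = {x : -6 <= 6x + -7 <= -1}
Solving: (-6 - -7)/6 <= x <= (-1 - -7)/6
= [0.166667, 1]
Intersecting with [0,1]: [0.166667, 1]
Measure = 1 - 0.166667 = 0.833333


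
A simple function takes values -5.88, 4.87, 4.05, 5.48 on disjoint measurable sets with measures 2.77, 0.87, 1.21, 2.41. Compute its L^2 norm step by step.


Step 1: Compute |f_i|^2 for each value:
  |-5.88|^2 = 34.5744
  |4.87|^2 = 23.7169
  |4.05|^2 = 16.4025
  |5.48|^2 = 30.0304
Step 2: Multiply by measures and sum:
  34.5744 * 2.77 = 95.771088
  23.7169 * 0.87 = 20.633703
  16.4025 * 1.21 = 19.847025
  30.0304 * 2.41 = 72.373264
Sum = 95.771088 + 20.633703 + 19.847025 + 72.373264 = 208.62508
Step 3: Take the p-th root:
||f||_2 = (208.62508)^(1/2) = 14.44386


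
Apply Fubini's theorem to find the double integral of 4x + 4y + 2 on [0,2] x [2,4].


By Fubini, integrate in x first, then y.
Step 1: Fix y, integrate over x in [0,2]:
  integral(4x + 4y + 2, x=0..2)
  = 4*(2^2 - 0^2)/2 + (4y + 2)*(2 - 0)
  = 8 + (4y + 2)*2
  = 8 + 8y + 4
  = 12 + 8y
Step 2: Integrate over y in [2,4]:
  integral(12 + 8y, y=2..4)
  = 12*2 + 8*(4^2 - 2^2)/2
  = 24 + 48
  = 72


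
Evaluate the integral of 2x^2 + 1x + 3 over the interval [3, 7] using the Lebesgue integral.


The Lebesgue integral of a Riemann-integrable function agrees with the Riemann integral.
Antiderivative F(x) = (2/3)x^3 + (1/2)x^2 + 3x
F(7) = (2/3)*7^3 + (1/2)*7^2 + 3*7
     = (2/3)*343 + (1/2)*49 + 3*7
     = 228.666667 + 24.5 + 21
     = 274.166667
F(3) = 31.5
Integral = F(7) - F(3) = 274.166667 - 31.5 = 242.666667


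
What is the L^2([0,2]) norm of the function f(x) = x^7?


Step 1: ||f||_2 = (integral_0^2 |x^7|^2 dx)^(1/2)
     = (integral_0^2 x^14 dx)^(1/2)
Step 2: integral_0^2 x^14 dx = [x^15/(15)] from 0 to 2 = 2^15/15
     = 32768/15 = 2184.533333
Step 3: ||f||_2 = (2184.533333)^(1/2) = 46.738992


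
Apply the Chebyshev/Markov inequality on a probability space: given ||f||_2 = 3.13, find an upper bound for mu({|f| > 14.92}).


Chebyshev/Markov inequality: mu(|f| > eps) <= (||f||_p / eps)^p
Step 1: ||f||_2 / eps = 3.13 / 14.92 = 0.209786
Step 2: Raise to power p = 2:
  (0.209786)^2 = 0.04401
Step 3: Therefore mu(|f| > 14.92) <= 0.04401


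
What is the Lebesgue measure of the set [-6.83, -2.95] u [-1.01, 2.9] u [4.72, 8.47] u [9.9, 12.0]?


For pairwise disjoint intervals, m(union) = sum of lengths.
= (-2.95 - -6.83) + (2.9 - -1.01) + (8.47 - 4.72) + (12.0 - 9.9)
= 3.88 + 3.91 + 3.75 + 2.1
= 13.64


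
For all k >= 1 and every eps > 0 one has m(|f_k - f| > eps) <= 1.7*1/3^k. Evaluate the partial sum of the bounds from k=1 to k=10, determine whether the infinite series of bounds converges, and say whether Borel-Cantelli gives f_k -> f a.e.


Step 1: List the terms 1.7*1/3^k for k = 1 to 10:
  k=1: 0.566667
  k=2: 0.188889
  k=3: 0.062963
  k=4: 0.020988
  k=5: 0.006996
  k=6: 0.002332
  k=7: 7.773205e-04
  k=8: 2.591068e-04
  k=9: 8.636895e-05
  k=10: 2.878965e-05
Step 2: Partial sum = 0.566667 + 0.188889 + 0.062963 + 0.020988 + 0.006996 + 0.002332 + 7.773205e-04 + 2.591068e-04 + 8.636895e-05 + 2.878965e-05
     = 0.849986
Step 3: The full series sum_(k>=1) 1.7*1/3^k converges (geometric series with ratio 1/3 < 1; a constant multiple of a convergent series converges).
Step 4: Fix eps > 0. Since sum_k m(|f_k - f| > eps) < infinity, the Borel-Cantelli lemma gives
        m(limsup_k {|f_k - f| > eps}) = 0, i.e. for a.e. x, |f_k(x) - f(x)| <= eps for all large k.
        Applying this with eps = 1/j for j = 1, 2, ... and intersecting the countably many full-measure sets,
        for a.e. x we get limsup_k |f_k(x) - f(x)| <= 1/j for every j, hence f_k -> f almost everywhere.
Conclusion: series converges; Borel-Cantelli yields f_k -> f a.e.
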